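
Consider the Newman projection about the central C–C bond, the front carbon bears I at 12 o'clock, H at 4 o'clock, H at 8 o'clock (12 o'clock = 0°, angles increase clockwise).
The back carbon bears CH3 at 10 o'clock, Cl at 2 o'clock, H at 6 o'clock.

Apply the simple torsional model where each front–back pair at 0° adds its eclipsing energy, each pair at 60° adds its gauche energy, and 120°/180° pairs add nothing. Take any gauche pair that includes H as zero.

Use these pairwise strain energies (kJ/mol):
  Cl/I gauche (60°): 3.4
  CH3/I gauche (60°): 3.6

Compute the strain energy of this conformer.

7.0 kJ/mol

This conformer (staggered): I–CH3 gauche, I–Cl gauche; 3.6 + 3.4 = 7.0 kJ/mol.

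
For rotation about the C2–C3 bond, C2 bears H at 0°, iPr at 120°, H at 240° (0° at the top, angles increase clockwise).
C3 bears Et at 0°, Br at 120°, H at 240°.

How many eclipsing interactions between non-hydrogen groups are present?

1

Non-H eclipsing pairs: iPr(120°)/Br(120°) — 1 interaction.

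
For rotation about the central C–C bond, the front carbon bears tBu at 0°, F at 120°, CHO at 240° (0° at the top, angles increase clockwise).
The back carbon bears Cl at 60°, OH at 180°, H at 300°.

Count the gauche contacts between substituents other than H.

Non-H gauche pairs: tBu(0°)/Cl(60°); F(120°)/Cl(60°); F(120°)/OH(180°); CHO(240°)/OH(180°) — 4 interactions.

4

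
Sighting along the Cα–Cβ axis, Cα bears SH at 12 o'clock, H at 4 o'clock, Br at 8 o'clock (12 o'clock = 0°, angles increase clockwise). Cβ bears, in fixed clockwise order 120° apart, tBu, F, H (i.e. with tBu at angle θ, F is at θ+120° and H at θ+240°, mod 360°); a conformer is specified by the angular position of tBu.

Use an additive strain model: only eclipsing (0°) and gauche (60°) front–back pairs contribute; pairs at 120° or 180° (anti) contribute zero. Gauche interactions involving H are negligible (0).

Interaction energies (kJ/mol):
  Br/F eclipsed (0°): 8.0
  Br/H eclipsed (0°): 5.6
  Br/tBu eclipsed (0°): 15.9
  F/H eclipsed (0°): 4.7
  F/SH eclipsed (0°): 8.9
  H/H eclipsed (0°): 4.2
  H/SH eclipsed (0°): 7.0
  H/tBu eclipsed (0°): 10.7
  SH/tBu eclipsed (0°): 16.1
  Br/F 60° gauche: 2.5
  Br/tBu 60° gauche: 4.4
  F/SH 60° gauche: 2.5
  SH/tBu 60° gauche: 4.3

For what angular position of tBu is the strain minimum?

60°

tBu at 0° (eclipsed): SH(0°)/tBu(0°) eclipsed 16.1; H(120°)/F(120°) eclipsed 4.7; Br(240°)/H(240°) eclipsed 5.6 → 26.4 kJ/mol.
tBu at 60° (staggered): SH(0°)/tBu(60°) gauche 4.3; Br(240°)/F(180°) gauche 2.5 → 6.8 kJ/mol.
tBu at 120° (eclipsed): SH(0°)/H(0°) eclipsed 7.0; H(120°)/tBu(120°) eclipsed 10.7; Br(240°)/F(240°) eclipsed 8.0 → 25.7 kJ/mol.
tBu at 180° (staggered): SH(0°)/F(300°) gauche 2.5; Br(240°)/tBu(180°) gauche 4.4; Br(240°)/F(300°) gauche 2.5 → 9.4 kJ/mol.
tBu at 240° (eclipsed): SH(0°)/F(0°) eclipsed 8.9; H(120°)/H(120°) eclipsed 4.2; Br(240°)/tBu(240°) eclipsed 15.9 → 29.0 kJ/mol.
tBu at 300° (staggered): SH(0°)/tBu(300°) gauche 4.3; SH(0°)/F(60°) gauche 2.5; Br(240°)/tBu(300°) gauche 4.4 → 11.2 kJ/mol.
The minimum (6.8 kJ/mol) occurs with tBu at 60°.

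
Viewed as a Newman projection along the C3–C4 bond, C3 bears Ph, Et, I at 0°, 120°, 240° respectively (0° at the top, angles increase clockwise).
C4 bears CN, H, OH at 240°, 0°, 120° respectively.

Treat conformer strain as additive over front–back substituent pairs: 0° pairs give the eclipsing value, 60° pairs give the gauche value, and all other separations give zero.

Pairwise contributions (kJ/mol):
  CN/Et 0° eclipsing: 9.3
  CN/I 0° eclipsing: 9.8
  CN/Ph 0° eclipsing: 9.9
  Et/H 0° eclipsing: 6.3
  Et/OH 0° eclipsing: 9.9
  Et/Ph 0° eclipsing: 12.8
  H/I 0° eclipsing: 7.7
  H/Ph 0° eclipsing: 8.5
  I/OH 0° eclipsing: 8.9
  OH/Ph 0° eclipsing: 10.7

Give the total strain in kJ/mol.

28.2 kJ/mol

This conformer (eclipsed): Ph(0°)/H(0°) eclipsed 8.5; Et(120°)/OH(120°) eclipsed 9.9; I(240°)/CN(240°) eclipsed 9.8 → 28.2 kJ/mol.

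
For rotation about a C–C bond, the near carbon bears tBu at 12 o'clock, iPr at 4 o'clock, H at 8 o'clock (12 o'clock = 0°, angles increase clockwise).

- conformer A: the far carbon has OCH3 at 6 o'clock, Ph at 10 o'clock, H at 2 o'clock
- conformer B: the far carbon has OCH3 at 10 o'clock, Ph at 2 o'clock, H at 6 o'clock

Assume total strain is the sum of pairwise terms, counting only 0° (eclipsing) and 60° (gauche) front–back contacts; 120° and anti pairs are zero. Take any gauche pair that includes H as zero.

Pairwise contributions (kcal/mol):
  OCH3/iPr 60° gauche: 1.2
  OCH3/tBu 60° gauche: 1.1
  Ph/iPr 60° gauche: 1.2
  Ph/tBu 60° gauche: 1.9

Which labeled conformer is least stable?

B

A (staggered): tBu–Ph gauche, iPr–OCH3 gauche; 1.9 + 1.2 = 3.1 kcal/mol.
B (staggered): tBu–OCH3 gauche, tBu–Ph gauche, iPr–Ph gauche; 1.1 + 1.9 + 1.2 = 4.2 kcal/mol.
B has the highest total (4.2 kcal/mol).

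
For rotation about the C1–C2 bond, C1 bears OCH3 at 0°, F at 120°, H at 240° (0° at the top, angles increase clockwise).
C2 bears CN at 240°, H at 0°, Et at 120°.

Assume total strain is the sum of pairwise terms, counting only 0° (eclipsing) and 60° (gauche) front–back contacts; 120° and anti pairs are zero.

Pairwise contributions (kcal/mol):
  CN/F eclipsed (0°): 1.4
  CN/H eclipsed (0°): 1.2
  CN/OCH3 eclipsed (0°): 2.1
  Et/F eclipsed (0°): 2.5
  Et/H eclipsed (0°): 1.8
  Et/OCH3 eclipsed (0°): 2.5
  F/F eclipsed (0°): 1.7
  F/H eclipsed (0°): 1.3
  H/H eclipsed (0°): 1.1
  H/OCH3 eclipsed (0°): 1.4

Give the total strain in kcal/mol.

This conformer (eclipsed): OCH3(0°)/H(0°) eclipsed 1.4; F(120°)/Et(120°) eclipsed 2.5; H(240°)/CN(240°) eclipsed 1.2 → 5.1 kcal/mol.

5.1 kcal/mol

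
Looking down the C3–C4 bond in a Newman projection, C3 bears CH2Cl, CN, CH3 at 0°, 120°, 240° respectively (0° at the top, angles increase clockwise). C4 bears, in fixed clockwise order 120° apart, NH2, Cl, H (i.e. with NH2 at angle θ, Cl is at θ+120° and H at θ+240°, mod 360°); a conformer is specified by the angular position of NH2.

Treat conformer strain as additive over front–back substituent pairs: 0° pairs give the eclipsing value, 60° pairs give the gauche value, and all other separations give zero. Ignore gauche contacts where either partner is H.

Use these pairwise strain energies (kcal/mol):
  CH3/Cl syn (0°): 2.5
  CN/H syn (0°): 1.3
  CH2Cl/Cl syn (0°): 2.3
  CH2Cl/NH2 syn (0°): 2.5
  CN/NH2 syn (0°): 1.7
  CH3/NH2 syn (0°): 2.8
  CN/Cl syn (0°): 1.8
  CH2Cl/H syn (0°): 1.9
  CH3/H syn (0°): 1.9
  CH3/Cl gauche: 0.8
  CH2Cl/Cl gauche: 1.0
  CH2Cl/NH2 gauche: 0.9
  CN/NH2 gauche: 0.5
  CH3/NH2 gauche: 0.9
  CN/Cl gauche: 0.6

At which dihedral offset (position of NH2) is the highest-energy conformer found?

240°

NH2 at 0° (eclipsed): CH2Cl(0°)/NH2(0°) eclipsed 2.5; CN(120°)/Cl(120°) eclipsed 1.8; CH3(240°)/H(240°) eclipsed 1.9 → 6.2 kcal/mol.
NH2 at 60° (staggered): CH2Cl(0°)/NH2(60°) gauche 0.9; CN(120°)/NH2(60°) gauche 0.5; CN(120°)/Cl(180°) gauche 0.6; CH3(240°)/Cl(180°) gauche 0.8 → 2.8 kcal/mol.
NH2 at 120° (eclipsed): CH2Cl(0°)/H(0°) eclipsed 1.9; CN(120°)/NH2(120°) eclipsed 1.7; CH3(240°)/Cl(240°) eclipsed 2.5 → 6.1 kcal/mol.
NH2 at 180° (staggered): CH2Cl(0°)/Cl(300°) gauche 1.0; CN(120°)/NH2(180°) gauche 0.5; CH3(240°)/NH2(180°) gauche 0.9; CH3(240°)/Cl(300°) gauche 0.8 → 3.2 kcal/mol.
NH2 at 240° (eclipsed): CH2Cl(0°)/Cl(0°) eclipsed 2.3; CN(120°)/H(120°) eclipsed 1.3; CH3(240°)/NH2(240°) eclipsed 2.8 → 6.4 kcal/mol.
NH2 at 300° (staggered): CH2Cl(0°)/NH2(300°) gauche 0.9; CH2Cl(0°)/Cl(60°) gauche 1.0; CN(120°)/Cl(60°) gauche 0.6; CH3(240°)/NH2(300°) gauche 0.9 → 3.4 kcal/mol.
The maximum (6.4 kcal/mol) occurs with NH2 at 240°.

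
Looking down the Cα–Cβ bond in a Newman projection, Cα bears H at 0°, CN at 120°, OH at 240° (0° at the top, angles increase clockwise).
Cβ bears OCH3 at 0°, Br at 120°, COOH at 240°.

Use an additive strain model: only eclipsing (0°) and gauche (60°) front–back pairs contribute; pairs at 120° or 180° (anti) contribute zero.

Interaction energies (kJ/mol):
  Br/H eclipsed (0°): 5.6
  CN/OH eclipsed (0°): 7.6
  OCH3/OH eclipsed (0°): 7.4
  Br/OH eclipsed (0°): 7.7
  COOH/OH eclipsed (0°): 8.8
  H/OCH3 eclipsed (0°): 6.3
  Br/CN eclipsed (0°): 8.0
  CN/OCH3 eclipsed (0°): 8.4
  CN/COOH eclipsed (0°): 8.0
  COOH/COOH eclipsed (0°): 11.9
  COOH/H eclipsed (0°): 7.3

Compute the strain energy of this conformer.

This conformer is eclipsed. H at 0° is eclipsed with OCH3 at 0° (6.3); CN at 120° is eclipsed with Br at 120° (8.0); OH at 240° is eclipsed with COOH at 240° (8.8). Total 23.1 kJ/mol.

23.1 kJ/mol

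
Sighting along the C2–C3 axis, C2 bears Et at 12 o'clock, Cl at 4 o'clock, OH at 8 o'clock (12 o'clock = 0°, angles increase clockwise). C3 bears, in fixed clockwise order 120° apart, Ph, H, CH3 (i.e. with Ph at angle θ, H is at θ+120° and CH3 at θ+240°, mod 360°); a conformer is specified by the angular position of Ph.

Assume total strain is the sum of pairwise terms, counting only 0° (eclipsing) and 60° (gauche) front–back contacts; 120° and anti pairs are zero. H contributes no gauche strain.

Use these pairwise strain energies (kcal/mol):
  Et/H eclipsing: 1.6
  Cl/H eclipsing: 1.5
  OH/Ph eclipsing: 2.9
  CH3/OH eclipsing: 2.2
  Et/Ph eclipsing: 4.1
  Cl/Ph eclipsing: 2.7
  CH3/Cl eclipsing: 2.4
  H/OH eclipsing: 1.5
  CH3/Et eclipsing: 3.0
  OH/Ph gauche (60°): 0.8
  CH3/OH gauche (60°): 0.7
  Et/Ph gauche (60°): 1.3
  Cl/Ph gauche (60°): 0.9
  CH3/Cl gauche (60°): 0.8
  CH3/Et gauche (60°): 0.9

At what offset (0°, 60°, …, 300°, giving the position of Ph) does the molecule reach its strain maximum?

Ph at 0° is eclipsed. Et at 0° is eclipsed with Ph at 0° (4.1); Cl at 120° is eclipsed with H at 120° (1.5); OH at 240° is eclipsed with CH3 at 240° (2.2). Total 7.8 kcal/mol.
Ph at 60° is staggered. Et at 0° is gauche with Ph at 60° (1.3); Et at 0° is gauche with CH3 at 300° (0.9); Cl at 120° is gauche with Ph at 60° (0.9); OH at 240° is gauche with CH3 at 300° (0.7). Total 3.8 kcal/mol.
Ph at 120° is eclipsed. Et at 0° is eclipsed with CH3 at 0° (3.0); Cl at 120° is eclipsed with Ph at 120° (2.7); OH at 240° is eclipsed with H at 240° (1.5). Total 7.2 kcal/mol.
Ph at 180° is staggered. Et at 0° is gauche with CH3 at 60° (0.9); Cl at 120° is gauche with Ph at 180° (0.9); Cl at 120° is gauche with CH3 at 60° (0.8); OH at 240° is gauche with Ph at 180° (0.8). Total 3.4 kcal/mol.
Ph at 240° is eclipsed. Et at 0° is eclipsed with H at 0° (1.6); Cl at 120° is eclipsed with CH3 at 120° (2.4); OH at 240° is eclipsed with Ph at 240° (2.9). Total 6.9 kcal/mol.
Ph at 300° is staggered. Et at 0° is gauche with Ph at 300° (1.3); Cl at 120° is gauche with CH3 at 180° (0.8); OH at 240° is gauche with Ph at 300° (0.8); OH at 240° is gauche with CH3 at 180° (0.7). Total 3.6 kcal/mol.
The maximum (7.8 kcal/mol) occurs with Ph at 0°.

0°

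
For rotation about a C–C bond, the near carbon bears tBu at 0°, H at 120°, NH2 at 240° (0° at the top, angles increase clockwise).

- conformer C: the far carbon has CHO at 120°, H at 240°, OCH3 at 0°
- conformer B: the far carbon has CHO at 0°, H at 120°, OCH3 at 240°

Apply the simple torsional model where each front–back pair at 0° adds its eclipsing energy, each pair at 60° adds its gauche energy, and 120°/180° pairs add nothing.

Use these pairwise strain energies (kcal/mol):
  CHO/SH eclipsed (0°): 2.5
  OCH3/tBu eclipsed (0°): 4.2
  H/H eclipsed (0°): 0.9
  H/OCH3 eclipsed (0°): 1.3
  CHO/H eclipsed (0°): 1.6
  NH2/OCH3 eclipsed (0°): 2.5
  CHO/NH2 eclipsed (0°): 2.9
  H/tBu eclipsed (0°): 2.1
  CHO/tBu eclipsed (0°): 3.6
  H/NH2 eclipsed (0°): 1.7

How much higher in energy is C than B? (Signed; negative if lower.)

C (eclipsed): tBu(0°)/OCH3(0°) eclipsed 4.2; H(120°)/CHO(120°) eclipsed 1.6; NH2(240°)/H(240°) eclipsed 1.7 → 7.5 kcal/mol.
B (eclipsed): tBu(0°)/CHO(0°) eclipsed 3.6; H(120°)/H(120°) eclipsed 0.9; NH2(240°)/OCH3(240°) eclipsed 2.5 → 7.0 kcal/mol.
E(C) − E(B) = 7.5 − 7.0 = +0.5 kcal/mol.

+0.5 kcal/mol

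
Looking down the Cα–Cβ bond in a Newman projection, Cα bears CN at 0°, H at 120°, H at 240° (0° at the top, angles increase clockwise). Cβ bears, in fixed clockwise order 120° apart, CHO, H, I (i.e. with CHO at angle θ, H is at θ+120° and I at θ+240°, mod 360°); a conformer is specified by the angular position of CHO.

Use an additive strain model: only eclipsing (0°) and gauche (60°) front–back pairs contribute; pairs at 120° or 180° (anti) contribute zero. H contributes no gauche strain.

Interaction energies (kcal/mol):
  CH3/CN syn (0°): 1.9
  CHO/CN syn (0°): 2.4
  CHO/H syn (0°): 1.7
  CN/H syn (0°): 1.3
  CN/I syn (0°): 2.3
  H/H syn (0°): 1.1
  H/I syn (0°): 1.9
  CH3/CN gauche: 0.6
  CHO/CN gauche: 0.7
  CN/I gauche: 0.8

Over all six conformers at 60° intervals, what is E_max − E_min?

4.7 kcal/mol

CHO at 0° (eclipsed): CN(0°)/CHO(0°) eclipsed 2.4; H(120°)/H(120°) eclipsed 1.1; H(240°)/I(240°) eclipsed 1.9 → 5.4 kcal/mol.
CHO at 60° (staggered): CN(0°)/CHO(60°) gauche 0.7; CN(0°)/I(300°) gauche 0.8 → 1.5 kcal/mol.
CHO at 120° (eclipsed): CN(0°)/I(0°) eclipsed 2.3; H(120°)/CHO(120°) eclipsed 1.7; H(240°)/H(240°) eclipsed 1.1 → 5.1 kcal/mol.
CHO at 180° (staggered): CN(0°)/I(60°) gauche 0.8 → 0.8 kcal/mol.
CHO at 240° (eclipsed): CN(0°)/H(0°) eclipsed 1.3; H(120°)/I(120°) eclipsed 1.9; H(240°)/CHO(240°) eclipsed 1.7 → 4.9 kcal/mol.
CHO at 300° (staggered): CN(0°)/CHO(300°) gauche 0.7 → 0.7 kcal/mol.
Max at 0° (5.4 kcal/mol), min at 300° (0.7 kcal/mol); barrier = 4.7 kcal/mol.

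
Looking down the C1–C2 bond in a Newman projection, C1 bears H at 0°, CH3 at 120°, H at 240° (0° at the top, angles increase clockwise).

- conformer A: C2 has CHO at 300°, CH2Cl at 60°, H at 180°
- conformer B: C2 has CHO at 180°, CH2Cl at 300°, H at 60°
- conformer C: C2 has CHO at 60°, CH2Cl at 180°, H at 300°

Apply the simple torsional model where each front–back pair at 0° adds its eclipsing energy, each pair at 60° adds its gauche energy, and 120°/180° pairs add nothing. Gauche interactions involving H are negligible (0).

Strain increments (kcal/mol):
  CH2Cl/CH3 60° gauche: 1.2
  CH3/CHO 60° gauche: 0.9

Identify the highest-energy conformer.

C

A (staggered): CH3–CH2Cl gauche; 1.2 = 1.2 kcal/mol.
B (staggered): CH3–CHO gauche; 0.9 = 0.9 kcal/mol.
C (staggered): CH3–CHO gauche, CH3–CH2Cl gauche; 0.9 + 1.2 = 2.1 kcal/mol.
C has the highest total (2.1 kcal/mol).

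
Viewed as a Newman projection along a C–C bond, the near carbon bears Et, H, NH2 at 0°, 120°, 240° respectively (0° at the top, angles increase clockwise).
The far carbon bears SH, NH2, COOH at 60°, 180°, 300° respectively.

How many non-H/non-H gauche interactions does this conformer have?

Non-H gauche pairs: Et(0°)/SH(60°); Et(0°)/COOH(300°); NH2(240°)/NH2(180°); NH2(240°)/COOH(300°) — 4 interactions.

4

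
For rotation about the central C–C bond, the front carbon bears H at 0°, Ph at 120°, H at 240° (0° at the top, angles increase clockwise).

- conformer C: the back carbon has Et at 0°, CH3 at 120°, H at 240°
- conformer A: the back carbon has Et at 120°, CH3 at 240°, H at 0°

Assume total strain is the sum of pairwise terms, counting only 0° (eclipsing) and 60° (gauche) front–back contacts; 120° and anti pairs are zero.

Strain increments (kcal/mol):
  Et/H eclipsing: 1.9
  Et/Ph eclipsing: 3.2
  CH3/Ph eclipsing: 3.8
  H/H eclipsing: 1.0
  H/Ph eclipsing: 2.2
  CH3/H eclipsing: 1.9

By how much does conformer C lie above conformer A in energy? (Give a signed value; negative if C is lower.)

+0.6 kcal/mol

C (eclipsed): H–Et eclipsed, Ph–CH3 eclipsed, H–H eclipsed; 1.9 + 3.8 + 1.0 = 6.7 kcal/mol.
A (eclipsed): H–H eclipsed, Ph–Et eclipsed, H–CH3 eclipsed; 1.0 + 3.2 + 1.9 = 6.1 kcal/mol.
E(C) − E(A) = 6.7 − 6.1 = +0.6 kcal/mol.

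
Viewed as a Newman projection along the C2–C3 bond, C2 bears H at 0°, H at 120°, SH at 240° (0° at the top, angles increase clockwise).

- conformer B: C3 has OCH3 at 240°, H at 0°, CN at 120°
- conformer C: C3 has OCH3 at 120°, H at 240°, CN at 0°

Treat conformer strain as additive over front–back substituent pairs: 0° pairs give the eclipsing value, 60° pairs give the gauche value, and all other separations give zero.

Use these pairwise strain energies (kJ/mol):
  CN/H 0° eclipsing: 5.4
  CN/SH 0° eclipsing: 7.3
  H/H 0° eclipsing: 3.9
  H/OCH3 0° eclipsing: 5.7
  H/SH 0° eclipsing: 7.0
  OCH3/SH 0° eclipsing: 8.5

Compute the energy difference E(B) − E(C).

B is eclipsed. H at 0° is eclipsed with H at 0° (3.9); H at 120° is eclipsed with CN at 120° (5.4); SH at 240° is eclipsed with OCH3 at 240° (8.5). Total 17.8 kJ/mol.
C is eclipsed. H at 0° is eclipsed with CN at 0° (5.4); H at 120° is eclipsed with OCH3 at 120° (5.7); SH at 240° is eclipsed with H at 240° (7.0). Total 18.1 kJ/mol.
E(B) − E(C) = 17.8 − 18.1 = -0.3 kJ/mol.

-0.3 kJ/mol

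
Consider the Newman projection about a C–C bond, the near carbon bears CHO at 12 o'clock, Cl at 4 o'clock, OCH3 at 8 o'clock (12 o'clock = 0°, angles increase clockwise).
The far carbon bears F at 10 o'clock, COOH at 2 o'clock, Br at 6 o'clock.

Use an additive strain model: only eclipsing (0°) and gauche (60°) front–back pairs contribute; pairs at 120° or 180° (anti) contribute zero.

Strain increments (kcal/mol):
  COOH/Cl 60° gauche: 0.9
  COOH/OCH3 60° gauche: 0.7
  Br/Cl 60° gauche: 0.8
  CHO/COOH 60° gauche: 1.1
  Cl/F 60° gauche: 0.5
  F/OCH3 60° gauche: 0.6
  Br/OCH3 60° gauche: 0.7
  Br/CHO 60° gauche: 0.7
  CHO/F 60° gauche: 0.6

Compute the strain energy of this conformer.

4.7 kcal/mol

This conformer (staggered): CHO(0°)/F(300°) gauche 0.6; CHO(0°)/COOH(60°) gauche 1.1; Cl(120°)/COOH(60°) gauche 0.9; Cl(120°)/Br(180°) gauche 0.8; OCH3(240°)/F(300°) gauche 0.6; OCH3(240°)/Br(180°) gauche 0.7 → 4.7 kcal/mol.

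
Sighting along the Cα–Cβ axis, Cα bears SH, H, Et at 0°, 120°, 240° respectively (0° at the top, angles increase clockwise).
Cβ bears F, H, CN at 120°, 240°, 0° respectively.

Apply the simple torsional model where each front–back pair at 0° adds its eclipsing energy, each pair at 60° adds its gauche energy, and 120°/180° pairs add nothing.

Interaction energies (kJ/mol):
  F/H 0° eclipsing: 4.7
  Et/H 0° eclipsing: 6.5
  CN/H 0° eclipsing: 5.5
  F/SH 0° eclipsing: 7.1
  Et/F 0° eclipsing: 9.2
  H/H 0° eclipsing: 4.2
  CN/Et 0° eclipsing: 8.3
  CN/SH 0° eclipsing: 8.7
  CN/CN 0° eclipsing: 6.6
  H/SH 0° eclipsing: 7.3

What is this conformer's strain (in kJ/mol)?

19.9 kJ/mol

This conformer (eclipsed): SH(0°)/CN(0°) eclipsed 8.7; H(120°)/F(120°) eclipsed 4.7; Et(240°)/H(240°) eclipsed 6.5 → 19.9 kJ/mol.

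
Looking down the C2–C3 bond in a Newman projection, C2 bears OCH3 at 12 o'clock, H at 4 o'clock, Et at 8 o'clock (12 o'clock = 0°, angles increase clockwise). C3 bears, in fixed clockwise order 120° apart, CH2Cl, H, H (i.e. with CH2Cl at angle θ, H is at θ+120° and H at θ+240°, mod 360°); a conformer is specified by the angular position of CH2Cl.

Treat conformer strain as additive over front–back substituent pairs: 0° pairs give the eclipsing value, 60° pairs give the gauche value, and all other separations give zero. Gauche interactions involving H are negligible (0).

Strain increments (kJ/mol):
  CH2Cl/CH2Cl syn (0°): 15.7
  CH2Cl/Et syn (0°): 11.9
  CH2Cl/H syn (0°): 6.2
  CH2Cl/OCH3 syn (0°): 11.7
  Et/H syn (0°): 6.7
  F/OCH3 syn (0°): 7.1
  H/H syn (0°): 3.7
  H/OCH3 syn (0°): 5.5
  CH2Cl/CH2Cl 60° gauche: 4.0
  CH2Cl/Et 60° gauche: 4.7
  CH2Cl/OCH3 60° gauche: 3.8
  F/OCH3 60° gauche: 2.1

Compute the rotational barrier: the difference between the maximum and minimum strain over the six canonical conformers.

CH2Cl at 0° (eclipsed): OCH3–CH2Cl eclipsed, H–H eclipsed, Et–H eclipsed; 11.7 + 3.7 + 6.7 = 22.1 kJ/mol.
CH2Cl at 60° (staggered): OCH3–CH2Cl gauche; 3.8 = 3.8 kJ/mol.
CH2Cl at 120° (eclipsed): OCH3–H eclipsed, H–CH2Cl eclipsed, Et–H eclipsed; 5.5 + 6.2 + 6.7 = 18.4 kJ/mol.
CH2Cl at 180° (staggered): Et–CH2Cl gauche; 4.7 = 4.7 kJ/mol.
CH2Cl at 240° (eclipsed): OCH3–H eclipsed, H–H eclipsed, Et–CH2Cl eclipsed; 5.5 + 3.7 + 11.9 = 21.1 kJ/mol.
CH2Cl at 300° (staggered): OCH3–CH2Cl gauche, Et–CH2Cl gauche; 3.8 + 4.7 = 8.5 kJ/mol.
Max at 0° (22.1 kJ/mol), min at 60° (3.8 kJ/mol); barrier = 18.3 kJ/mol.

18.3 kJ/mol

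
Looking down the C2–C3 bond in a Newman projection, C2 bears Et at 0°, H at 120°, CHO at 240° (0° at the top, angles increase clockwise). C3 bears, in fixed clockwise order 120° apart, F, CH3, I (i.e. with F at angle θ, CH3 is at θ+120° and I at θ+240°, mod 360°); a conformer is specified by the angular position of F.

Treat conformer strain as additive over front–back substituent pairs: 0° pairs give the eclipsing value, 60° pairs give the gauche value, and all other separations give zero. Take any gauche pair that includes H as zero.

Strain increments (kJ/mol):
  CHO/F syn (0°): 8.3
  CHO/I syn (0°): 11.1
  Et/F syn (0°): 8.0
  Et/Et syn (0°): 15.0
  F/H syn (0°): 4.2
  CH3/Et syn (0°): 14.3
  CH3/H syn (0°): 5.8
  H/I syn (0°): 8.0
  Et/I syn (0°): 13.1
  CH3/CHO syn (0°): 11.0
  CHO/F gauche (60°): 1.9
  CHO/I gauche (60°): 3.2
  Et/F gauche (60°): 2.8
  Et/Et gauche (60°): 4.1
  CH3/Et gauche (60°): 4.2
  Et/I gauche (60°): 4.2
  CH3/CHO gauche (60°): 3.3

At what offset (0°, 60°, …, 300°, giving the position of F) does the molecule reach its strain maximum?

240°

F at 0° (eclipsed): Et(0°)/F(0°) eclipsed 8.0; H(120°)/CH3(120°) eclipsed 5.8; CHO(240°)/I(240°) eclipsed 11.1 → 24.9 kJ/mol.
F at 60° (staggered): Et(0°)/F(60°) gauche 2.8; Et(0°)/I(300°) gauche 4.2; CHO(240°)/CH3(180°) gauche 3.3; CHO(240°)/I(300°) gauche 3.2 → 13.5 kJ/mol.
F at 120° (eclipsed): Et(0°)/I(0°) eclipsed 13.1; H(120°)/F(120°) eclipsed 4.2; CHO(240°)/CH3(240°) eclipsed 11.0 → 28.3 kJ/mol.
F at 180° (staggered): Et(0°)/CH3(300°) gauche 4.2; Et(0°)/I(60°) gauche 4.2; CHO(240°)/F(180°) gauche 1.9; CHO(240°)/CH3(300°) gauche 3.3 → 13.6 kJ/mol.
F at 240° (eclipsed): Et(0°)/CH3(0°) eclipsed 14.3; H(120°)/I(120°) eclipsed 8.0; CHO(240°)/F(240°) eclipsed 8.3 → 30.6 kJ/mol.
F at 300° (staggered): Et(0°)/F(300°) gauche 2.8; Et(0°)/CH3(60°) gauche 4.2; CHO(240°)/F(300°) gauche 1.9; CHO(240°)/I(180°) gauche 3.2 → 12.1 kJ/mol.
The maximum (30.6 kJ/mol) occurs with F at 240°.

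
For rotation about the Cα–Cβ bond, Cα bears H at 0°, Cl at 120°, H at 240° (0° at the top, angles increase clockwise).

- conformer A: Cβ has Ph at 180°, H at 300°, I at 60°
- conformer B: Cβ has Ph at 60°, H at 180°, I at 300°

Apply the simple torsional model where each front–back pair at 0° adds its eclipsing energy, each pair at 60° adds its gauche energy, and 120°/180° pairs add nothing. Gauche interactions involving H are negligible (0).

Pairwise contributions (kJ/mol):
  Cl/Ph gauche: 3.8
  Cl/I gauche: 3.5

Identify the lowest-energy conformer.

B

A (staggered): Cl(120°)/Ph(180°) gauche 3.8; Cl(120°)/I(60°) gauche 3.5 → 7.3 kJ/mol.
B (staggered): Cl(120°)/Ph(60°) gauche 3.8 → 3.8 kJ/mol.
B has the lowest total (3.8 kJ/mol).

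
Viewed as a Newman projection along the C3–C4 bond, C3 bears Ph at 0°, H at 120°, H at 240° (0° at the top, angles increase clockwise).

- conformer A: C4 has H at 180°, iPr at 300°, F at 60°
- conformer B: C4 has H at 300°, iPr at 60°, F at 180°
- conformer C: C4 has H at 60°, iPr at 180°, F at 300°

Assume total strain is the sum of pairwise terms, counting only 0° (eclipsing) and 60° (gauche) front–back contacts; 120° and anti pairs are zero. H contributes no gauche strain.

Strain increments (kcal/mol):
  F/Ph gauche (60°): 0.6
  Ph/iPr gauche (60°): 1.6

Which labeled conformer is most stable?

C

A (staggered): Ph(0°)/iPr(300°) gauche 1.6; Ph(0°)/F(60°) gauche 0.6 → 2.2 kcal/mol.
B (staggered): Ph(0°)/iPr(60°) gauche 1.6 → 1.6 kcal/mol.
C (staggered): Ph(0°)/F(300°) gauche 0.6 → 0.6 kcal/mol.
C has the lowest total (0.6 kcal/mol).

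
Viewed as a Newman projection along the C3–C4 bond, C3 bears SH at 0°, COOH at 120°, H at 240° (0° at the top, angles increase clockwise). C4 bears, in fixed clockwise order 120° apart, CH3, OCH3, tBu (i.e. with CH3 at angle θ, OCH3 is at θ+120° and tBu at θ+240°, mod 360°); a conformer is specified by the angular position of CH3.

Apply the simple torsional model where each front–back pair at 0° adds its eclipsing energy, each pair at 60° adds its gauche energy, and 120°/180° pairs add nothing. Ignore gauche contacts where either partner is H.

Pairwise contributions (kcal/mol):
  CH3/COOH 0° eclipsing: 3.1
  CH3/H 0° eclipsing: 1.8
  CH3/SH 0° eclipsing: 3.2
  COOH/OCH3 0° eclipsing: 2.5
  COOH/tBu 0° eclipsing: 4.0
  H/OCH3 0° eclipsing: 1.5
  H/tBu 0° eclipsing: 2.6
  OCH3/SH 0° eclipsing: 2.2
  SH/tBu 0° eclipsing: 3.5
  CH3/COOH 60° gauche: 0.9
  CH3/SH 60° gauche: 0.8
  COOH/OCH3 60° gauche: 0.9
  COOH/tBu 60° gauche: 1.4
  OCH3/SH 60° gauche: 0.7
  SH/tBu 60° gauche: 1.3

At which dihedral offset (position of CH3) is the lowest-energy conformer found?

CH3 at 0° is eclipsed. SH at 0° is eclipsed with CH3 at 0° (3.2); COOH at 120° is eclipsed with OCH3 at 120° (2.5); H at 240° is eclipsed with tBu at 240° (2.6). Total 8.3 kcal/mol.
CH3 at 60° is staggered. SH at 0° is gauche with CH3 at 60° (0.8); SH at 0° is gauche with tBu at 300° (1.3); COOH at 120° is gauche with CH3 at 60° (0.9); COOH at 120° is gauche with OCH3 at 180° (0.9). Total 3.9 kcal/mol.
CH3 at 120° is eclipsed. SH at 0° is eclipsed with tBu at 0° (3.5); COOH at 120° is eclipsed with CH3 at 120° (3.1); H at 240° is eclipsed with OCH3 at 240° (1.5). Total 8.1 kcal/mol.
CH3 at 180° is staggered. SH at 0° is gauche with OCH3 at 300° (0.7); SH at 0° is gauche with tBu at 60° (1.3); COOH at 120° is gauche with CH3 at 180° (0.9); COOH at 120° is gauche with tBu at 60° (1.4). Total 4.3 kcal/mol.
CH3 at 240° is eclipsed. SH at 0° is eclipsed with OCH3 at 0° (2.2); COOH at 120° is eclipsed with tBu at 120° (4.0); H at 240° is eclipsed with CH3 at 240° (1.8). Total 8.0 kcal/mol.
CH3 at 300° is staggered. SH at 0° is gauche with CH3 at 300° (0.8); SH at 0° is gauche with OCH3 at 60° (0.7); COOH at 120° is gauche with OCH3 at 60° (0.9); COOH at 120° is gauche with tBu at 180° (1.4). Total 3.8 kcal/mol.
The minimum (3.8 kcal/mol) occurs with CH3 at 300°.

300°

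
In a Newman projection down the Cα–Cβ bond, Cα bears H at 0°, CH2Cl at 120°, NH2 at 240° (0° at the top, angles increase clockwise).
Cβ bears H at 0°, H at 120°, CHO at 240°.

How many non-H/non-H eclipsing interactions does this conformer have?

1

Non-H eclipsing pairs: NH2(240°)/CHO(240°) — 1 interaction.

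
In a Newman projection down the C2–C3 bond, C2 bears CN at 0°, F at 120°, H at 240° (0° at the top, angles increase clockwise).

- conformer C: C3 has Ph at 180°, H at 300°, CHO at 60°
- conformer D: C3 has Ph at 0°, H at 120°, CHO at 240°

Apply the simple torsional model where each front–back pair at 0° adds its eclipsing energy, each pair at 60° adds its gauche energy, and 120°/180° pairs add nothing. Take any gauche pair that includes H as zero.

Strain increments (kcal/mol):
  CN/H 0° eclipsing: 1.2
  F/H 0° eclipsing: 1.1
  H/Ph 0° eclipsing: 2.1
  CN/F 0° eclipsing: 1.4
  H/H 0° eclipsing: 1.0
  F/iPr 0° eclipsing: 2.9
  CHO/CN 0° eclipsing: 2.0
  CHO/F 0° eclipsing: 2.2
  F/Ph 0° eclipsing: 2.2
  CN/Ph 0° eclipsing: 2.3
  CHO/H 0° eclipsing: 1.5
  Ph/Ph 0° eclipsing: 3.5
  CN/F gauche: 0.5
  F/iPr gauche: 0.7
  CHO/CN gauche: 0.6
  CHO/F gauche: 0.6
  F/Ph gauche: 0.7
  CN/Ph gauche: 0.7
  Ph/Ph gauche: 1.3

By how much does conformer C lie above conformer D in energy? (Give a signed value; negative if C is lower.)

C (staggered): CN(0°)/CHO(60°) gauche 0.6; F(120°)/Ph(180°) gauche 0.7; F(120°)/CHO(60°) gauche 0.6 → 1.9 kcal/mol.
D (eclipsed): CN(0°)/Ph(0°) eclipsed 2.3; F(120°)/H(120°) eclipsed 1.1; H(240°)/CHO(240°) eclipsed 1.5 → 4.9 kcal/mol.
E(C) − E(D) = 1.9 − 4.9 = -3.0 kcal/mol.

-3.0 kcal/mol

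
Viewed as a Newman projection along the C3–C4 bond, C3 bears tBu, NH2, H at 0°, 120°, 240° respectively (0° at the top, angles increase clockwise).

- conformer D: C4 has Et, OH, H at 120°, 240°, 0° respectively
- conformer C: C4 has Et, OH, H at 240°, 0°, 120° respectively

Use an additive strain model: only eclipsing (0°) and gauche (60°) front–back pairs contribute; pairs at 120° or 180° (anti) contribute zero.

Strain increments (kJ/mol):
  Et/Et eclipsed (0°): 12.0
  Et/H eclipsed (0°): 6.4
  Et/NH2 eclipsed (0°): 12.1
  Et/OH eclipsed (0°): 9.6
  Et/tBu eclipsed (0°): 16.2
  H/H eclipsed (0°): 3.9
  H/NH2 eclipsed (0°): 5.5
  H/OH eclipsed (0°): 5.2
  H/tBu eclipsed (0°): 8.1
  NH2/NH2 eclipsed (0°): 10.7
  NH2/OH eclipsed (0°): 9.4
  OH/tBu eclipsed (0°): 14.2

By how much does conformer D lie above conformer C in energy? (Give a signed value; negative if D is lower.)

D (eclipsed): tBu(0°)/H(0°) eclipsed 8.1; NH2(120°)/Et(120°) eclipsed 12.1; H(240°)/OH(240°) eclipsed 5.2 → 25.4 kJ/mol.
C (eclipsed): tBu(0°)/OH(0°) eclipsed 14.2; NH2(120°)/H(120°) eclipsed 5.5; H(240°)/Et(240°) eclipsed 6.4 → 26.1 kJ/mol.
E(D) − E(C) = 25.4 − 26.1 = -0.7 kJ/mol.

-0.7 kJ/mol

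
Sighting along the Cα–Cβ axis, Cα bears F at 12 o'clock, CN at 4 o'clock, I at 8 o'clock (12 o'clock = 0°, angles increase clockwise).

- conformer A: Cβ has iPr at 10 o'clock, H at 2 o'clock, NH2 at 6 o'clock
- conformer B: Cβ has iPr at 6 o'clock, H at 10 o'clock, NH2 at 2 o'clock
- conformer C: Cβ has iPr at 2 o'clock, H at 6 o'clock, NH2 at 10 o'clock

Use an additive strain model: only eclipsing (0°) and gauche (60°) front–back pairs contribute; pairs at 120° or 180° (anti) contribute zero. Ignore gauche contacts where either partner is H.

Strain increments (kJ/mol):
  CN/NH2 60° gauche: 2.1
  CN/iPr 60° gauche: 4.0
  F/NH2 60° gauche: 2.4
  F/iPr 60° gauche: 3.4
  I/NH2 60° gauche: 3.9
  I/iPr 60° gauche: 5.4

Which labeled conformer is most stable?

C

A is staggered. F at 0° is gauche with iPr at 300° (3.4); CN at 120° is gauche with NH2 at 180° (2.1); I at 240° is gauche with iPr at 300° (5.4); I at 240° is gauche with NH2 at 180° (3.9). Total 14.8 kJ/mol.
B is staggered. F at 0° is gauche with NH2 at 60° (2.4); CN at 120° is gauche with iPr at 180° (4.0); CN at 120° is gauche with NH2 at 60° (2.1); I at 240° is gauche with iPr at 180° (5.4). Total 13.9 kJ/mol.
C is staggered. F at 0° is gauche with iPr at 60° (3.4); F at 0° is gauche with NH2 at 300° (2.4); CN at 120° is gauche with iPr at 60° (4.0); I at 240° is gauche with NH2 at 300° (3.9). Total 13.7 kJ/mol.
C has the lowest total (13.7 kJ/mol).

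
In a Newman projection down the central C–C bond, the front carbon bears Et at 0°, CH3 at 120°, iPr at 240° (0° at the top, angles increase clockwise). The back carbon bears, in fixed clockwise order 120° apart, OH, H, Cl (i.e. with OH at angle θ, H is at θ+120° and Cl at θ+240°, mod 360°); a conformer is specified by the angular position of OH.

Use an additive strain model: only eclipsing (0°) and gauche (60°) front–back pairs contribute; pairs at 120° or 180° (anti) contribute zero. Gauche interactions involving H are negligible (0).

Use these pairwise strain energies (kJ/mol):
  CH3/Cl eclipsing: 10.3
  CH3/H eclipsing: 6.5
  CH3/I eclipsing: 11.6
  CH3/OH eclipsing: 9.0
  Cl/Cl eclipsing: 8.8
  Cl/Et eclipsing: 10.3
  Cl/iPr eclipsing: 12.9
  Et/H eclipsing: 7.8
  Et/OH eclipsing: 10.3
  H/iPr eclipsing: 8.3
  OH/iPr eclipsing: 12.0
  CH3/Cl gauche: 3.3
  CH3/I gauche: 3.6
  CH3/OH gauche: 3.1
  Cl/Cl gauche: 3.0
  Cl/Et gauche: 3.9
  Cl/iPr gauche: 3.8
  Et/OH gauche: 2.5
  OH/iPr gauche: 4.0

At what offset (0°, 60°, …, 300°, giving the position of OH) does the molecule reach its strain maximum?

240°

OH at 0° (eclipsed): Et–OH eclipsed, CH3–H eclipsed, iPr–Cl eclipsed; 10.3 + 6.5 + 12.9 = 29.7 kJ/mol.
OH at 60° (staggered): Et–OH gauche, Et–Cl gauche, CH3–OH gauche, iPr–Cl gauche; 2.5 + 3.9 + 3.1 + 3.8 = 13.3 kJ/mol.
OH at 120° (eclipsed): Et–Cl eclipsed, CH3–OH eclipsed, iPr–H eclipsed; 10.3 + 9.0 + 8.3 = 27.6 kJ/mol.
OH at 180° (staggered): Et–Cl gauche, CH3–OH gauche, CH3–Cl gauche, iPr–OH gauche; 3.9 + 3.1 + 3.3 + 4.0 = 14.3 kJ/mol.
OH at 240° (eclipsed): Et–H eclipsed, CH3–Cl eclipsed, iPr–OH eclipsed; 7.8 + 10.3 + 12.0 = 30.1 kJ/mol.
OH at 300° (staggered): Et–OH gauche, CH3–Cl gauche, iPr–OH gauche, iPr–Cl gauche; 2.5 + 3.3 + 4.0 + 3.8 = 13.6 kJ/mol.
The maximum (30.1 kJ/mol) occurs with OH at 240°.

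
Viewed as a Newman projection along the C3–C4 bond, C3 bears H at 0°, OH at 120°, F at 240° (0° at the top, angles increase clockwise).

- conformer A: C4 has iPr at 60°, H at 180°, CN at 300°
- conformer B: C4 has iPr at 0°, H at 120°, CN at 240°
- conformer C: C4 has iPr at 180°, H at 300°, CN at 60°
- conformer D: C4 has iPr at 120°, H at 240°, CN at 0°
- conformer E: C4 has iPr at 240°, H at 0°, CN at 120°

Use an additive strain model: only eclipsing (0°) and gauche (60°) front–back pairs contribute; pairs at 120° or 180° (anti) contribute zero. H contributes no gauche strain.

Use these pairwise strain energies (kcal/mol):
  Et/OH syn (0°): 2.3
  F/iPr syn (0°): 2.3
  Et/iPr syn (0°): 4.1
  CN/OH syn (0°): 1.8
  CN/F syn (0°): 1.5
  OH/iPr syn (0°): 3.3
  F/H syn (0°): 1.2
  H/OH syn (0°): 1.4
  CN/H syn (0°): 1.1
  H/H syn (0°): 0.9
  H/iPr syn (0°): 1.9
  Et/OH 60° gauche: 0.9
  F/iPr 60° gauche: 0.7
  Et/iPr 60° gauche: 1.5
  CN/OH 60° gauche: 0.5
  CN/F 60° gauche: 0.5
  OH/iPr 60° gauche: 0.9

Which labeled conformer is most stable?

A

A (staggered): OH–iPr gauche, F–CN gauche; 0.9 + 0.5 = 1.4 kcal/mol.
B (eclipsed): H–iPr eclipsed, OH–H eclipsed, F–CN eclipsed; 1.9 + 1.4 + 1.5 = 4.8 kcal/mol.
C (staggered): OH–iPr gauche, OH–CN gauche, F–iPr gauche; 0.9 + 0.5 + 0.7 = 2.1 kcal/mol.
D (eclipsed): H–CN eclipsed, OH–iPr eclipsed, F–H eclipsed; 1.1 + 3.3 + 1.2 = 5.6 kcal/mol.
E (eclipsed): H–H eclipsed, OH–CN eclipsed, F–iPr eclipsed; 0.9 + 1.8 + 2.3 = 5.0 kcal/mol.
A has the lowest total (1.4 kcal/mol).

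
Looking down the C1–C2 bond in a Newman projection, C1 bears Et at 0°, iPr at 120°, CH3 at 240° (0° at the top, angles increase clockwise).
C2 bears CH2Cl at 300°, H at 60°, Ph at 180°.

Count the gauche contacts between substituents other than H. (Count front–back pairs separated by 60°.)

Non-H gauche pairs: Et(0°)/CH2Cl(300°); iPr(120°)/Ph(180°); CH3(240°)/CH2Cl(300°); CH3(240°)/Ph(180°) — 4 interactions.

4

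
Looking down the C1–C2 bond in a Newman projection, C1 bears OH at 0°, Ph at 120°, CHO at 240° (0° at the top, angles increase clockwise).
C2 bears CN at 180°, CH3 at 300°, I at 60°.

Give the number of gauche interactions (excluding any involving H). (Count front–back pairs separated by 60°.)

6

Non-H gauche pairs: OH(0°)/CH3(300°); OH(0°)/I(60°); Ph(120°)/CN(180°); Ph(120°)/I(60°); CHO(240°)/CN(180°); CHO(240°)/CH3(300°) — 6 interactions.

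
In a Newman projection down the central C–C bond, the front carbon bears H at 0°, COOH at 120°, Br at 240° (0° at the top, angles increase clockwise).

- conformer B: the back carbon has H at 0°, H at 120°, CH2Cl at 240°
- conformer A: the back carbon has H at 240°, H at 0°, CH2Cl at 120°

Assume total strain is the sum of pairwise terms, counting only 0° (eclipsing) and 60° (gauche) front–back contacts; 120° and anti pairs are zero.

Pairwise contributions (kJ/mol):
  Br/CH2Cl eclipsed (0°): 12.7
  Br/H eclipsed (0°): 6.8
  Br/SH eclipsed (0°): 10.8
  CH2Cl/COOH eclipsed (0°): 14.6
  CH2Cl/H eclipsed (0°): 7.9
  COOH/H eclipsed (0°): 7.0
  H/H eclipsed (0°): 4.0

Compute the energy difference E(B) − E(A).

-1.7 kJ/mol

B (eclipsed): H–H eclipsed, COOH–H eclipsed, Br–CH2Cl eclipsed; 4.0 + 7.0 + 12.7 = 23.7 kJ/mol.
A (eclipsed): H–H eclipsed, COOH–CH2Cl eclipsed, Br–H eclipsed; 4.0 + 14.6 + 6.8 = 25.4 kJ/mol.
E(B) − E(A) = 23.7 − 25.4 = -1.7 kJ/mol.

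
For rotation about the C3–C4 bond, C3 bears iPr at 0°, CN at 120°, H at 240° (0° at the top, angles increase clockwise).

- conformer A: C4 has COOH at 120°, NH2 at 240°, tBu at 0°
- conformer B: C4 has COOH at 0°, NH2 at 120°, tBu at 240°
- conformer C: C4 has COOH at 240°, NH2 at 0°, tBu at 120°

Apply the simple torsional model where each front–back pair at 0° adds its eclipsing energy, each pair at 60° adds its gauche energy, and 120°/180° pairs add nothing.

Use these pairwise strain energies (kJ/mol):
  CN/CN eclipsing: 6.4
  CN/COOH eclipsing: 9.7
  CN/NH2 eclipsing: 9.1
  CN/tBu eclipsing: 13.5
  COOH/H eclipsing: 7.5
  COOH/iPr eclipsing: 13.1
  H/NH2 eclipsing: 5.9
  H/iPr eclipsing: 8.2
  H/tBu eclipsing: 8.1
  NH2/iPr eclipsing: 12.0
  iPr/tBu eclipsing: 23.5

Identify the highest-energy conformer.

A (eclipsed): iPr(0°)/tBu(0°) eclipsed 23.5; CN(120°)/COOH(120°) eclipsed 9.7; H(240°)/NH2(240°) eclipsed 5.9 → 39.1 kJ/mol.
B (eclipsed): iPr(0°)/COOH(0°) eclipsed 13.1; CN(120°)/NH2(120°) eclipsed 9.1; H(240°)/tBu(240°) eclipsed 8.1 → 30.3 kJ/mol.
C (eclipsed): iPr(0°)/NH2(0°) eclipsed 12.0; CN(120°)/tBu(120°) eclipsed 13.5; H(240°)/COOH(240°) eclipsed 7.5 → 33.0 kJ/mol.
A has the highest total (39.1 kJ/mol).

A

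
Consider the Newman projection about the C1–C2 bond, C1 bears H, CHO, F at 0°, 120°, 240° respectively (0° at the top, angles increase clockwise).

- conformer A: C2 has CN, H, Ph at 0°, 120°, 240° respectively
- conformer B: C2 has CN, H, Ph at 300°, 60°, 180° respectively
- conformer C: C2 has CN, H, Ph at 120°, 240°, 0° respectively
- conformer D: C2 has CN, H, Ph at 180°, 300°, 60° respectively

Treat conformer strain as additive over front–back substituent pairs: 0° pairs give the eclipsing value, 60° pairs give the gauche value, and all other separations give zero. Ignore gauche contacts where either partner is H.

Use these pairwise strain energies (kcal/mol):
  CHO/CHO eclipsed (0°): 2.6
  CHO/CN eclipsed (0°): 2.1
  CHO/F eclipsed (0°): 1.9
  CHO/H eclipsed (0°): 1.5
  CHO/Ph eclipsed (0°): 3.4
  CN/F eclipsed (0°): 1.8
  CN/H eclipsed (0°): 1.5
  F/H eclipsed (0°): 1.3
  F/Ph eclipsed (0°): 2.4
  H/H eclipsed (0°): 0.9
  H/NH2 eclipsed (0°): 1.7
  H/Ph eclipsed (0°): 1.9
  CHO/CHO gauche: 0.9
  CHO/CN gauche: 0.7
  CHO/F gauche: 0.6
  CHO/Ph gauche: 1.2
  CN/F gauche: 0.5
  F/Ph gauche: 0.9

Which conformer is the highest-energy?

A (eclipsed): H–CN eclipsed, CHO–H eclipsed, F–Ph eclipsed; 1.5 + 1.5 + 2.4 = 5.4 kcal/mol.
B (staggered): CHO–Ph gauche, F–CN gauche, F–Ph gauche; 1.2 + 0.5 + 0.9 = 2.6 kcal/mol.
C (eclipsed): H–Ph eclipsed, CHO–CN eclipsed, F–H eclipsed; 1.9 + 2.1 + 1.3 = 5.3 kcal/mol.
D (staggered): CHO–CN gauche, CHO–Ph gauche, F–CN gauche; 0.7 + 1.2 + 0.5 = 2.4 kcal/mol.
A has the highest total (5.4 kcal/mol).

A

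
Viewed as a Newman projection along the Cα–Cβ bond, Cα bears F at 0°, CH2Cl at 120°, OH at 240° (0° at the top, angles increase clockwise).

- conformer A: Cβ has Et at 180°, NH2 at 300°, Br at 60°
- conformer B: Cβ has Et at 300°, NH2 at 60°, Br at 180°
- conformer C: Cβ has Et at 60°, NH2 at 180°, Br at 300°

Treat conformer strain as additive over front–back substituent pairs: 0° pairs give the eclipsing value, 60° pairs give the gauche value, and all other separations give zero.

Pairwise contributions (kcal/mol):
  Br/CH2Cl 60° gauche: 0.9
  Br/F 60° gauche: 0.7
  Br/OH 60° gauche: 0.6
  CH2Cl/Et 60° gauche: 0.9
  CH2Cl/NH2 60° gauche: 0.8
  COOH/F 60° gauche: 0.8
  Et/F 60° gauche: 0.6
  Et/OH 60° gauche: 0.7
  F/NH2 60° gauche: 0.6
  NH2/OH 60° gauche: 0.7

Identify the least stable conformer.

A (staggered): F(0°)/NH2(300°) gauche 0.6; F(0°)/Br(60°) gauche 0.7; CH2Cl(120°)/Et(180°) gauche 0.9; CH2Cl(120°)/Br(60°) gauche 0.9; OH(240°)/Et(180°) gauche 0.7; OH(240°)/NH2(300°) gauche 0.7 → 4.5 kcal/mol.
B (staggered): F(0°)/Et(300°) gauche 0.6; F(0°)/NH2(60°) gauche 0.6; CH2Cl(120°)/NH2(60°) gauche 0.8; CH2Cl(120°)/Br(180°) gauche 0.9; OH(240°)/Et(300°) gauche 0.7; OH(240°)/Br(180°) gauche 0.6 → 4.2 kcal/mol.
C (staggered): F(0°)/Et(60°) gauche 0.6; F(0°)/Br(300°) gauche 0.7; CH2Cl(120°)/Et(60°) gauche 0.9; CH2Cl(120°)/NH2(180°) gauche 0.8; OH(240°)/NH2(180°) gauche 0.7; OH(240°)/Br(300°) gauche 0.6 → 4.3 kcal/mol.
A has the highest total (4.5 kcal/mol).

A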